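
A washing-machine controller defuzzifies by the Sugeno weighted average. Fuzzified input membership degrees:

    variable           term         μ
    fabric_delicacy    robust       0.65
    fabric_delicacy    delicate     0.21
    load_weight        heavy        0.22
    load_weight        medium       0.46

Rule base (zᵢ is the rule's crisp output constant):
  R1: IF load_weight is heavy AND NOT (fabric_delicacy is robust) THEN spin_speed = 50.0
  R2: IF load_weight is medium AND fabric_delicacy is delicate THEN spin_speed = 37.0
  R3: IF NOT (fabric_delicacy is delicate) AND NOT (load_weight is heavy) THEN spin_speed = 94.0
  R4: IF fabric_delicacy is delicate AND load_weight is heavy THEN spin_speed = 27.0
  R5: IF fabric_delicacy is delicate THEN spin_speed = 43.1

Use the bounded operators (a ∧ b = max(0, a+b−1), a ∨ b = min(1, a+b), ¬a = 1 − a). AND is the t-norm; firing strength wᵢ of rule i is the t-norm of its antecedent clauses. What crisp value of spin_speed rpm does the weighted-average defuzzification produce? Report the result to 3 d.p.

R1 (z=50.0): heavy=0.22, ¬robust=1−0.65=0.35; AND[max(0, a+b−1)] → w = 0.00
R2 (z=37.0): medium=0.46, delicate=0.21; AND[max(0, a+b−1)] → w = 0.00
R3 (z=94.0): ¬delicate=1−0.21=0.79, ¬heavy=1−0.22=0.78; AND[max(0, a+b−1)] → w = 0.57
R4 (z=27.0): delicate=0.21, heavy=0.22; AND[max(0, a+b−1)] → w = 0.00
R5 (z=43.1): delicate=0.21 → w = 0.21
Weighted average = (0.00·50.0 + 0.00·37.0 + 0.57·94.0 + 0.00·27.0 + 0.21·43.1) / (0.00 + 0.00 + 0.57 + 0.00 + 0.21)
  = 62.6310 / 0.7800 = 80.296

80.296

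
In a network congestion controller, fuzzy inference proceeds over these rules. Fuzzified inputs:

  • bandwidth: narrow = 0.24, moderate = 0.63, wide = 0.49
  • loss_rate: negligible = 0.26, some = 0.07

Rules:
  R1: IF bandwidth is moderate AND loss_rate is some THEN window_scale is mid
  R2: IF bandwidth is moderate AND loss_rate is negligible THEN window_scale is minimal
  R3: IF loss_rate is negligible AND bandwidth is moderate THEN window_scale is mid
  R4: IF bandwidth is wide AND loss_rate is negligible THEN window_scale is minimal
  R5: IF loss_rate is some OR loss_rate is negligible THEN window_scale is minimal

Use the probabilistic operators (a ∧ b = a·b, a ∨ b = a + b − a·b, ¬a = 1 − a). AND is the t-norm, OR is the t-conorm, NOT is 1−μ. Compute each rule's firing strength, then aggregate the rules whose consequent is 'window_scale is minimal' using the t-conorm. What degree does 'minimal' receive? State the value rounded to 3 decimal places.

R1: moderate=0.63, some=0.07; AND[a·b] → w = 0.0441
R2: moderate=0.63, negligible=0.26; AND[a·b] → w = 0.1638
R3: negligible=0.26, moderate=0.63; AND[a·b] → w = 0.1638
R4: wide=0.49, negligible=0.26; AND[a·b] → w = 0.1274
R5: some=0.07, negligible=0.26; OR[a + b − a·b] → w = 0.3118
Rules with consequent 'minimal': {R2, R4, R5} → strengths 0.1638, 0.1274, 0.3118
Aggregate via t-conorm [a + b − a·b]: 0.4978

0.498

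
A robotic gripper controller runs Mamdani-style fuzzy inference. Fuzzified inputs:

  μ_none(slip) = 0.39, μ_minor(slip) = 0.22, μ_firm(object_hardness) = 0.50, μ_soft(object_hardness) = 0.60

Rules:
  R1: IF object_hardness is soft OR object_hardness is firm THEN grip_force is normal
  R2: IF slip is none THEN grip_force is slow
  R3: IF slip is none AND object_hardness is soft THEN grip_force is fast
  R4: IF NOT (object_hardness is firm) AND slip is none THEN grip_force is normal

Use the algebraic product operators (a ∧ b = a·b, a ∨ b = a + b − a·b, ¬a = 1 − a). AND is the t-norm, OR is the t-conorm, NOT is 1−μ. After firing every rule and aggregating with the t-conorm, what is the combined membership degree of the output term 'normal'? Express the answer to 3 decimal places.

0.839

R1: soft=0.60, firm=0.50; OR[a + b − a·b] → w = 0.8000
R2: none=0.39 → w = 0.3900
R3: none=0.39, soft=0.60; AND[a·b] → w = 0.2340
R4: ¬firm=1−0.50=0.50, none=0.39; AND[a·b] → w = 0.1950
Rules with consequent 'normal': {R1, R4} → strengths 0.8000, 0.1950
Aggregate via t-conorm [a + b − a·b]: 0.8390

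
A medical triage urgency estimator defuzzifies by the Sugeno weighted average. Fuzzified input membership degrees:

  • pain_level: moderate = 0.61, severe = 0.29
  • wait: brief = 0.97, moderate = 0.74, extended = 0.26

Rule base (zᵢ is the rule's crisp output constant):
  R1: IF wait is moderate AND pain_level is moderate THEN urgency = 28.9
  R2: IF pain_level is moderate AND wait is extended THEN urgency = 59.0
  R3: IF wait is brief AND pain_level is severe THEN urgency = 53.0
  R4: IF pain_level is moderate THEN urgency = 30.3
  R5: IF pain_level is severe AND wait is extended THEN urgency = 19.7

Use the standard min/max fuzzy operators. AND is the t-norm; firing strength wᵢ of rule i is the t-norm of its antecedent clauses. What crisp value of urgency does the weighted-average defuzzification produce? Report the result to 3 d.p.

R1 (z=28.9): moderate=0.74, moderate=0.61; AND[min(a, b)] → w = 0.61
R2 (z=59.0): moderate=0.61, extended=0.26; AND[min(a, b)] → w = 0.26
R3 (z=53.0): brief=0.97, severe=0.29; AND[min(a, b)] → w = 0.29
R4 (z=30.3): moderate=0.61 → w = 0.61
R5 (z=19.7): severe=0.29, extended=0.26; AND[min(a, b)] → w = 0.26
Weighted average = (0.61·28.9 + 0.26·59.0 + 0.29·53.0 + 0.61·30.3 + 0.26·19.7) / (0.61 + 0.26 + 0.29 + 0.61 + 0.26)
  = 71.9440 / 2.0300 = 35.440

35.440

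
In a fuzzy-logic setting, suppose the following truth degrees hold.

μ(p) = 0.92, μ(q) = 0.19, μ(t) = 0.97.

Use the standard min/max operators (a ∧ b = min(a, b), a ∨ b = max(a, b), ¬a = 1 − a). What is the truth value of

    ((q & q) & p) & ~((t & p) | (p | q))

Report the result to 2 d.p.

0.08

q & q = min(a, b) on (0.19, 0.19) = 0.19
(q & q) & p = min(a, b) on (0.19, 0.92) = 0.19
t & p = min(a, b) on (0.97, 0.92) = 0.92
p | q = max(a, b) on (0.92, 0.19) = 0.92
(t & p) | (p | q) = max(a, b) on (0.92, 0.92) = 0.92
~((t & p) | (p | q)) = 1 − 0.92 = 0.08
((q & q) & p) & ~((t & p) | (p | q)) = min(a, b) on (0.19, 0.08) = 0.08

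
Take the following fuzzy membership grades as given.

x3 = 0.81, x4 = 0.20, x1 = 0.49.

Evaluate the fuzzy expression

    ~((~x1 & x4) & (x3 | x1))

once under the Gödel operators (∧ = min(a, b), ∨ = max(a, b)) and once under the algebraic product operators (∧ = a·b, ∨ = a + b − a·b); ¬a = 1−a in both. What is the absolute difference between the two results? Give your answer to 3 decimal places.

0.108

Under Gödel:
  ~x1 = 1 − 0.49 = 0.51
  ~x1 & x4 = min(a, b) on (0.51, 0.20) = 0.20
  x3 | x1 = max(a, b) on (0.81, 0.49) = 0.81
  (~x1 & x4) & (x3 | x1) = min(a, b) on (0.20, 0.81) = 0.20
  ~((~x1 & x4) & (x3 | x1)) = 1 − 0.20 = 0.80
  → value = 0.8000
Under algebraic product:
  ~x1 = 1 − 0.4900 = 0.5100
  ~x1 & x4 = a·b on (0.5100, 0.2000) = 0.1020
  x3 | x1 = a + b − a·b on (0.8100, 0.4900) = 0.9031
  (~x1 & x4) & (x3 | x1) = a·b on (0.1020, 0.9031) = 0.0921
  ~((~x1 & x4) & (x3 | x1)) = 1 − 0.0921 = 0.9079
  → value = 0.9079
|0.8000 − 0.9079| = 0.108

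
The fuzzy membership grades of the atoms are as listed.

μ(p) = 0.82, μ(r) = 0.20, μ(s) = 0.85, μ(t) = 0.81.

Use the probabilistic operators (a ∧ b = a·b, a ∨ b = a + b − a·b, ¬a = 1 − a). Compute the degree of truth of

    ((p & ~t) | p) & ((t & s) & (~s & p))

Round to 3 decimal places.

~t = 1 − 0.8100 = 0.1900
p & ~t = a·b on (0.8200, 0.1900) = 0.1558
(p & ~t) | p = a + b − a·b on (0.1558, 0.8200) = 0.8480
t & s = a·b on (0.8100, 0.8500) = 0.6885
~s = 1 − 0.8500 = 0.1500
~s & p = a·b on (0.1500, 0.8200) = 0.1230
(t & s) & (~s & p) = a·b on (0.6885, 0.1230) = 0.0847
((p & ~t) | p) & ((t & s) & (~s & p)) = a·b on (0.8480, 0.0847) = 0.0718

0.072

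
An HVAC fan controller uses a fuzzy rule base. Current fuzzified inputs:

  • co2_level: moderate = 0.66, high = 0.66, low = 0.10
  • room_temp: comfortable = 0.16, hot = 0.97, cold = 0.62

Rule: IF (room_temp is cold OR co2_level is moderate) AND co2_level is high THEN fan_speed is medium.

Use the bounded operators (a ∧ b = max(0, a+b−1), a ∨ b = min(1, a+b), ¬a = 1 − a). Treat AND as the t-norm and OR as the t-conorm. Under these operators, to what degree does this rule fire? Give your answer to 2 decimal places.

firing strength: (cold=0.62 OR moderate=0.66) = 1.00; AND[max(0, a+b−1)] with high=0.66 → w = 0.66

0.66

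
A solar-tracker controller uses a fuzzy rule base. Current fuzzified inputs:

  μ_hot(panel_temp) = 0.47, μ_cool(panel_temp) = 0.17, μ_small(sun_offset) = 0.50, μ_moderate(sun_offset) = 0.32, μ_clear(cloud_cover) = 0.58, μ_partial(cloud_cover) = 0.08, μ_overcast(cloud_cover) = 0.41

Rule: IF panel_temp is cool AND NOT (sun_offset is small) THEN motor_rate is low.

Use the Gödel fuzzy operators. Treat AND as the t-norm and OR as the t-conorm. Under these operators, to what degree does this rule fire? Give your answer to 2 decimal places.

0.17

firing strength: cool=0.17, ¬small=1−0.50=0.50; AND[min(a, b)] → w = 0.17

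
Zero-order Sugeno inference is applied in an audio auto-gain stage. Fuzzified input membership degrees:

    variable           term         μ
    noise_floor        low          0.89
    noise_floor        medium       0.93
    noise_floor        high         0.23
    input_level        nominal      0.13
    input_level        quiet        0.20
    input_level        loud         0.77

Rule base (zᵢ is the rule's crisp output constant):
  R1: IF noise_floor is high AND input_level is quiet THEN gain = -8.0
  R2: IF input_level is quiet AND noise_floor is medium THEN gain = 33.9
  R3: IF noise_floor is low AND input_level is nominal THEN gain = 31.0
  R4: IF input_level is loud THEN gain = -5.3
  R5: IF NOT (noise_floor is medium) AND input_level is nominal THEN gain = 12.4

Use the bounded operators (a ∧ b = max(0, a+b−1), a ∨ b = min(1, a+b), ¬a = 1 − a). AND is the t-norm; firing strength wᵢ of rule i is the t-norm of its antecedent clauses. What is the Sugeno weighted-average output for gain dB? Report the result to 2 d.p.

1.03

R1 (z=-8.0): high=0.23, quiet=0.20; AND[max(0, a+b−1)] → w = 0.00
R2 (z=33.9): quiet=0.20, medium=0.93; AND[max(0, a+b−1)] → w = 0.13
R3 (z=31.0): low=0.89, nominal=0.13; AND[max(0, a+b−1)] → w = 0.02
R4 (z=-5.3): loud=0.77 → w = 0.77
R5 (z=12.4): ¬medium=1−0.93=0.07, nominal=0.13; AND[max(0, a+b−1)] → w = 0.00
Weighted average = (0.00·-8.0 + 0.13·33.9 + 0.02·31.0 + 0.77·-5.3 + 0.00·12.4) / (0.00 + 0.13 + 0.02 + 0.77 + 0.00)
  = 0.9460 / 0.9200 = 1.03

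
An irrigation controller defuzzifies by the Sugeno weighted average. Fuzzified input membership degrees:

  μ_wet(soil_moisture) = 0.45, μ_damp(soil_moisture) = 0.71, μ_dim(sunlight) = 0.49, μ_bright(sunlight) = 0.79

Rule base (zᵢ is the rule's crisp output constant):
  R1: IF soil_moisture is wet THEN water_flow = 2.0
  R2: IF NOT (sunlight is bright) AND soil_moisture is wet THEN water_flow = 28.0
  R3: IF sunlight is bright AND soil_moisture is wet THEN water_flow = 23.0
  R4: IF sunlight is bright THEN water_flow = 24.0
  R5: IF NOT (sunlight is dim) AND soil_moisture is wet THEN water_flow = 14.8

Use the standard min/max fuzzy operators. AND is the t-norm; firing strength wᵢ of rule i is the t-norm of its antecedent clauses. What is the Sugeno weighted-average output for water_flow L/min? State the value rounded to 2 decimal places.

R1 (z=2.0): wet=0.45 → w = 0.45
R2 (z=28.0): ¬bright=1−0.79=0.21, wet=0.45; AND[min(a, b)] → w = 0.21
R3 (z=23.0): bright=0.79, wet=0.45; AND[min(a, b)] → w = 0.45
R4 (z=24.0): bright=0.79 → w = 0.79
R5 (z=14.8): ¬dim=1−0.49=0.51, wet=0.45; AND[min(a, b)] → w = 0.45
Weighted average = (0.45·2.0 + 0.21·28.0 + 0.45·23.0 + 0.79·24.0 + 0.45·14.8) / (0.45 + 0.21 + 0.45 + 0.79 + 0.45)
  = 42.7500 / 2.3500 = 18.19

18.19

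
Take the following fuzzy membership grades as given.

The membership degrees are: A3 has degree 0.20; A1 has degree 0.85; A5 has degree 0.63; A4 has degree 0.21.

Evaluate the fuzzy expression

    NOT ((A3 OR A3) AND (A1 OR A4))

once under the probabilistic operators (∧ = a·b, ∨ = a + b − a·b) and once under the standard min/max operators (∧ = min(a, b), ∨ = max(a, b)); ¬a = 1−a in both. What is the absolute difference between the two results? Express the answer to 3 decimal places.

0.117

Under probabilistic:
  A3 OR A3 = a + b − a·b on (0.2000, 0.2000) = 0.3600
  A1 OR A4 = a + b − a·b on (0.8500, 0.2100) = 0.8815
  (A3 OR A3) AND (A1 OR A4) = a·b on (0.3600, 0.8815) = 0.3173
  NOT ((A3 OR A3) AND (A1 OR A4)) = 1 − 0.3173 = 0.6827
  → value = 0.6827
Under standard min/max:
  A3 OR A3 = max(a, b) on (0.20, 0.20) = 0.20
  A1 OR A4 = max(a, b) on (0.85, 0.21) = 0.85
  (A3 OR A3) AND (A1 OR A4) = min(a, b) on (0.20, 0.85) = 0.20
  NOT ((A3 OR A3) AND (A1 OR A4)) = 1 − 0.20 = 0.80
  → value = 0.8000
|0.6827 − 0.8000| = 0.117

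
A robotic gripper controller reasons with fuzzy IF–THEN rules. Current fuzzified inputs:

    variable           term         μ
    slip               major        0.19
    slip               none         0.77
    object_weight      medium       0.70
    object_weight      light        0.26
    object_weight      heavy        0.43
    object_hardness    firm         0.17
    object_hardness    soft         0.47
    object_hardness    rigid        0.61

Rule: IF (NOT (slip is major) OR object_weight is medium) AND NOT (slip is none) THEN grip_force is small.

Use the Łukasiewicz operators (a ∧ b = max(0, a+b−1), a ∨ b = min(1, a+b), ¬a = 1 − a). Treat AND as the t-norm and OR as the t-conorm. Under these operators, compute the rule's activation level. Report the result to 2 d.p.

0.23

firing strength: (¬major=1−0.19=0.81 OR medium=0.70) = 1.00; AND[max(0, a+b−1)] with ¬none=1−0.77=0.23 → w = 0.23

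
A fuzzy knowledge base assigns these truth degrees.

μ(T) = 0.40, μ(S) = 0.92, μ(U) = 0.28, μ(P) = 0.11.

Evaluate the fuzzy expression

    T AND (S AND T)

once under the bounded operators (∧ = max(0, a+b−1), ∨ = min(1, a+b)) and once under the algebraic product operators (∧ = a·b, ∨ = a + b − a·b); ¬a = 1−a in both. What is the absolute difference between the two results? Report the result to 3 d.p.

0.147

Under bounded:
  S AND T = max(0, a+b−1) on (0.92, 0.40) = 0.32
  T AND (S AND T) = max(0, a+b−1) on (0.40, 0.32) = 0.00
  → value = 0.0000
Under algebraic product:
  S AND T = a·b on (0.9200, 0.4000) = 0.3680
  T AND (S AND T) = a·b on (0.4000, 0.3680) = 0.1472
  → value = 0.1472
|0.0000 − 0.1472| = 0.147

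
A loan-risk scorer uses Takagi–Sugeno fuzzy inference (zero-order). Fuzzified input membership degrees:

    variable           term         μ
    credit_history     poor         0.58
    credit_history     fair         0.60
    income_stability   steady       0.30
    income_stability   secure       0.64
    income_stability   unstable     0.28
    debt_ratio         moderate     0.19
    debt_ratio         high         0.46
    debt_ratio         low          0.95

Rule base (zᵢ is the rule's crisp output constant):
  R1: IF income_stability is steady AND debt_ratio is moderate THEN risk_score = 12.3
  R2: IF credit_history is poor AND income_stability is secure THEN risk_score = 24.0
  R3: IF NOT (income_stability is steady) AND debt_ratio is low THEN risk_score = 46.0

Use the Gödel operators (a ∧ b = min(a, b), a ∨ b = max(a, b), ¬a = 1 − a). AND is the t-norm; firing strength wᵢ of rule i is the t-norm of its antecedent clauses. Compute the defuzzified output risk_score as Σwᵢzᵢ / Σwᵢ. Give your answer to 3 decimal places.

32.964

R1 (z=12.3): steady=0.30, moderate=0.19; AND[min(a, b)] → w = 0.19
R2 (z=24.0): poor=0.58, secure=0.64; AND[min(a, b)] → w = 0.58
R3 (z=46.0): ¬steady=1−0.30=0.70, low=0.95; AND[min(a, b)] → w = 0.70
Weighted average = (0.19·12.3 + 0.58·24.0 + 0.70·46.0) / (0.19 + 0.58 + 0.70)
  = 48.4570 / 1.4700 = 32.964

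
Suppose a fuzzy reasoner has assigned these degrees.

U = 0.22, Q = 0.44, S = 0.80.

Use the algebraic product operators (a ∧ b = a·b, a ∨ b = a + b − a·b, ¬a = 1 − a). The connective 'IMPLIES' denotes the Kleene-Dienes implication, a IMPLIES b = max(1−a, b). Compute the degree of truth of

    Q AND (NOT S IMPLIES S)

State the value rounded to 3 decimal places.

0.352

NOT S = 1 − 0.8000 = 0.2000
NOT S IMPLIES S  [Kleene-Dienes: max(1−a, b)] with a=0.2000, b=0.8000 → 0.8000
Q AND (NOT S IMPLIES S) = a·b on (0.4400, 0.8000) = 0.3520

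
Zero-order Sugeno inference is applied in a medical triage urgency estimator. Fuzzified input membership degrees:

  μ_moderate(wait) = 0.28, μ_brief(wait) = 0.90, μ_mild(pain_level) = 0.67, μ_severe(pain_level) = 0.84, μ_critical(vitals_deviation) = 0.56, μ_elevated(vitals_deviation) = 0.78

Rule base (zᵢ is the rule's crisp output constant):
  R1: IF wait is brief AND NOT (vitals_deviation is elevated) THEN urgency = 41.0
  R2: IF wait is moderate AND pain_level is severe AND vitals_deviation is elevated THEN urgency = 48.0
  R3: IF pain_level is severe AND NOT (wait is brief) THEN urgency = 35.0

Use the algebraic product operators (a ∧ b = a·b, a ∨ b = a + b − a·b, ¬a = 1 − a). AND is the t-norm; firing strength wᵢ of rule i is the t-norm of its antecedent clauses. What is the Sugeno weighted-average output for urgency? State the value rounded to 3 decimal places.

42.676

R1 (z=41.0): brief=0.90, ¬elevated=1−0.78=0.22; AND[a·b] → w = 0.1980
R2 (z=48.0): moderate=0.28, severe=0.84, elevated=0.78; AND[a·b] → w = 0.1835
R3 (z=35.0): severe=0.84, ¬brief=1−0.90=0.10; AND[a·b] → w = 0.0840
Weighted average = (0.1980·41.0 + 0.1835·48.0 + 0.0840·35.0) / (0.1980 + 0.1835 + 0.0840)
  = 19.8639 / 0.4655 = 42.676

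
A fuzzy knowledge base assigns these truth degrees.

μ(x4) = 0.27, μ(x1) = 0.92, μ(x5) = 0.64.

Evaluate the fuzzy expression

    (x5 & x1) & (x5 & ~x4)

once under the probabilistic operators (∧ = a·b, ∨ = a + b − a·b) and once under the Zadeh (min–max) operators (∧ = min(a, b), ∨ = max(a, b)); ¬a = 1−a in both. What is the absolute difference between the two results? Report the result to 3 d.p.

0.365

Under probabilistic:
  x5 & x1 = a·b on (0.6400, 0.9200) = 0.5888
  ~x4 = 1 − 0.2700 = 0.7300
  x5 & ~x4 = a·b on (0.6400, 0.7300) = 0.4672
  (x5 & x1) & (x5 & ~x4) = a·b on (0.5888, 0.4672) = 0.2751
  → value = 0.2751
Under Zadeh (min–max):
  x5 & x1 = min(a, b) on (0.64, 0.92) = 0.64
  ~x4 = 1 − 0.27 = 0.73
  x5 & ~x4 = min(a, b) on (0.64, 0.73) = 0.64
  (x5 & x1) & (x5 & ~x4) = min(a, b) on (0.64, 0.64) = 0.64
  → value = 0.6400
|0.2751 − 0.6400| = 0.365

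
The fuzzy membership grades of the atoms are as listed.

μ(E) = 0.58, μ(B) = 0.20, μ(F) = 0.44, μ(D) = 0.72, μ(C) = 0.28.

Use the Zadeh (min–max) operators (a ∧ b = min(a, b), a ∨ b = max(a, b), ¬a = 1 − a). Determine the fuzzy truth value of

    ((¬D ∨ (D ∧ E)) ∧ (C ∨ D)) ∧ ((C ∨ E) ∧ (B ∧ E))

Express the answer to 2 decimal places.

¬D = 1 − 0.72 = 0.28
D ∧ E = min(a, b) on (0.72, 0.58) = 0.58
¬D ∨ (D ∧ E) = max(a, b) on (0.28, 0.58) = 0.58
C ∨ D = max(a, b) on (0.28, 0.72) = 0.72
(¬D ∨ (D ∧ E)) ∧ (C ∨ D) = min(a, b) on (0.58, 0.72) = 0.58
C ∨ E = max(a, b) on (0.28, 0.58) = 0.58
B ∧ E = min(a, b) on (0.20, 0.58) = 0.20
(C ∨ E) ∧ (B ∧ E) = min(a, b) on (0.58, 0.20) = 0.20
((¬D ∨ (D ∧ E)) ∧ (C ∨ D)) ∧ ((C ∨ E) ∧ (B ∧ E)) = min(a, b) on (0.58, 0.20) = 0.20

0.20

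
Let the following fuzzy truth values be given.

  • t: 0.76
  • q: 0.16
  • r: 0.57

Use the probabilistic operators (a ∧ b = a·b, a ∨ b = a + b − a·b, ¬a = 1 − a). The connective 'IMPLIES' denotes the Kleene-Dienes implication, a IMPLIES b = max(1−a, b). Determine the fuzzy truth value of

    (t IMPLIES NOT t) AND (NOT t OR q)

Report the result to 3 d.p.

NOT t = 1 − 0.7600 = 0.2400
t IMPLIES NOT t  [Kleene-Dienes: max(1−a, b)] with a=0.7600, b=0.2400 → 0.2400
NOT t = 1 − 0.7600 = 0.2400
NOT t OR q = a + b − a·b on (0.2400, 0.1600) = 0.3616
(t IMPLIES NOT t) AND (NOT t OR q) = a·b on (0.2400, 0.3616) = 0.0868

0.087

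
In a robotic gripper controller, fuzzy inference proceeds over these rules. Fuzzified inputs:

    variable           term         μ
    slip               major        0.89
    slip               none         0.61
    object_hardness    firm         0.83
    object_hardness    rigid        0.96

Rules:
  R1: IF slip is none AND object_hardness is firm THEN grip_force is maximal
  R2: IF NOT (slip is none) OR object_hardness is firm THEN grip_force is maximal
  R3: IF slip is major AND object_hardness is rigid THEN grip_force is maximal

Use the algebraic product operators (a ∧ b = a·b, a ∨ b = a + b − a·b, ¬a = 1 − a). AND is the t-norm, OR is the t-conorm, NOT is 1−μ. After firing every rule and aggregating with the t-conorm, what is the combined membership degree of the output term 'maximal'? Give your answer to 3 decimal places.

0.993

R1: none=0.61, firm=0.83; AND[a·b] → w = 0.5063
R2: ¬none=1−0.61=0.39, firm=0.83; OR[a + b − a·b] → w = 0.8963
R3: major=0.89, rigid=0.96; AND[a·b] → w = 0.8544
Rules with consequent 'maximal': {R1, R2, R3} → strengths 0.5063, 0.8963, 0.8544
Aggregate via t-conorm [a + b − a·b]: 0.9925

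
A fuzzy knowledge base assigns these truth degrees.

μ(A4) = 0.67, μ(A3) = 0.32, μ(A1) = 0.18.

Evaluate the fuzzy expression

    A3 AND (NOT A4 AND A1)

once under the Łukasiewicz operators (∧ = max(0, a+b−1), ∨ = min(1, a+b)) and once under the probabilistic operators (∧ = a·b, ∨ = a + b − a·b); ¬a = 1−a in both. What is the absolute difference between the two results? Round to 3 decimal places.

Under Łukasiewicz:
  NOT A4 = 1 − 0.67 = 0.33
  NOT A4 AND A1 = max(0, a+b−1) on (0.33, 0.18) = 0.00
  A3 AND (NOT A4 AND A1) = max(0, a+b−1) on (0.32, 0.00) = 0.00
  → value = 0.0000
Under probabilistic:
  NOT A4 = 1 − 0.6700 = 0.3300
  NOT A4 AND A1 = a·b on (0.3300, 0.1800) = 0.0594
  A3 AND (NOT A4 AND A1) = a·b on (0.3200, 0.0594) = 0.0190
  → value = 0.0190
|0.0000 − 0.0190| = 0.019

0.019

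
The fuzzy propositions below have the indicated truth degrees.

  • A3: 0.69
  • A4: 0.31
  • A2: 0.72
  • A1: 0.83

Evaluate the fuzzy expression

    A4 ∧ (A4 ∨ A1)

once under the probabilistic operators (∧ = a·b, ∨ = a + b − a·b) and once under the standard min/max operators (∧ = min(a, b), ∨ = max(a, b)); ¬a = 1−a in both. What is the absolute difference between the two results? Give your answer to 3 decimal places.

Under probabilistic:
  A4 ∨ A1 = a + b − a·b on (0.3100, 0.8300) = 0.8827
  A4 ∧ (A4 ∨ A1) = a·b on (0.3100, 0.8827) = 0.2736
  → value = 0.2736
Under standard min/max:
  A4 ∨ A1 = max(a, b) on (0.31, 0.83) = 0.83
  A4 ∧ (A4 ∨ A1) = min(a, b) on (0.31, 0.83) = 0.31
  → value = 0.3100
|0.2736 − 0.3100| = 0.036

0.036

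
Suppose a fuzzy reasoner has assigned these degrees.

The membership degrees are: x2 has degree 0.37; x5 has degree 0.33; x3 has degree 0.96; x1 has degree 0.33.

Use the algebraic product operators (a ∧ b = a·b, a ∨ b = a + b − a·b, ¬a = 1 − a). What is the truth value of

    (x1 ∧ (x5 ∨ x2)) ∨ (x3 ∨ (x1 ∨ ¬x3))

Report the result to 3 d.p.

x5 ∨ x2 = a + b − a·b on (0.3300, 0.3700) = 0.5779
x1 ∧ (x5 ∨ x2) = a·b on (0.3300, 0.5779) = 0.1907
¬x3 = 1 − 0.9600 = 0.0400
x1 ∨ ¬x3 = a + b − a·b on (0.3300, 0.0400) = 0.3568
x3 ∨ (x1 ∨ ¬x3) = a + b − a·b on (0.9600, 0.3568) = 0.9743
(x1 ∧ (x5 ∨ x2)) ∨ (x3 ∨ (x1 ∨ ¬x3)) = a + b − a·b on (0.1907, 0.9743) = 0.9792

0.979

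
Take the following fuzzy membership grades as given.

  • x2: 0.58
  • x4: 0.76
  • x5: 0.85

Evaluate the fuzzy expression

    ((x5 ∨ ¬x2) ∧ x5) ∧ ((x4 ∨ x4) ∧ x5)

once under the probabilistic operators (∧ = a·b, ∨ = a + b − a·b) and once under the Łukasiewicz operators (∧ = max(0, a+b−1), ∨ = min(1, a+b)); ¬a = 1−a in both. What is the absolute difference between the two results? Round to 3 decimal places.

Under probabilistic:
  ¬x2 = 1 − 0.5800 = 0.4200
  x5 ∨ ¬x2 = a + b − a·b on (0.8500, 0.4200) = 0.9130
  (x5 ∨ ¬x2) ∧ x5 = a·b on (0.9130, 0.8500) = 0.7761
  x4 ∨ x4 = a + b − a·b on (0.7600, 0.7600) = 0.9424
  (x4 ∨ x4) ∧ x5 = a·b on (0.9424, 0.8500) = 0.8010
  ((x5 ∨ ¬x2) ∧ x5) ∧ ((x4 ∨ x4) ∧ x5) = a·b on (0.7761, 0.8010) = 0.6216
  → value = 0.6216
Under Łukasiewicz:
  ¬x2 = 1 − 0.58 = 0.42
  x5 ∨ ¬x2 = min(1, a+b) on (0.85, 0.42) = 1.00
  (x5 ∨ ¬x2) ∧ x5 = max(0, a+b−1) on (1.00, 0.85) = 0.85
  x4 ∨ x4 = min(1, a+b) on (0.76, 0.76) = 1.00
  (x4 ∨ x4) ∧ x5 = max(0, a+b−1) on (1.00, 0.85) = 0.85
  ((x5 ∨ ¬x2) ∧ x5) ∧ ((x4 ∨ x4) ∧ x5) = max(0, a+b−1) on (0.85, 0.85) = 0.70
  → value = 0.7000
|0.6216 − 0.7000| = 0.078

0.078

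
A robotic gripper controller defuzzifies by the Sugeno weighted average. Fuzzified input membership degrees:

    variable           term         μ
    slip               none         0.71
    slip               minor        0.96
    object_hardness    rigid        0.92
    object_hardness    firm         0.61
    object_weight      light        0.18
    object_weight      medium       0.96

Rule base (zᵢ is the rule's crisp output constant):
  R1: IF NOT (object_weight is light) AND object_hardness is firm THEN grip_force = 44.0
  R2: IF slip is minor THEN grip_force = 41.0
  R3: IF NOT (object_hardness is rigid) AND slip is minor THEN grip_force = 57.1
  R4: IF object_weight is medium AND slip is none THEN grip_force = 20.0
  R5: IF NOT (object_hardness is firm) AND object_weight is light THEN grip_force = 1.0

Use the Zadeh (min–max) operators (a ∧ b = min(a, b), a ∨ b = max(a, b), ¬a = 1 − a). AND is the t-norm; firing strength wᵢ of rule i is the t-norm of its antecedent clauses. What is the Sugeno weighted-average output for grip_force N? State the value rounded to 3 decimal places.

R1 (z=44.0): ¬light=1−0.18=0.82, firm=0.61; AND[min(a, b)] → w = 0.61
R2 (z=41.0): minor=0.96 → w = 0.96
R3 (z=57.1): ¬rigid=1−0.92=0.08, minor=0.96; AND[min(a, b)] → w = 0.08
R4 (z=20.0): medium=0.96, none=0.71; AND[min(a, b)] → w = 0.71
R5 (z=1.0): ¬firm=1−0.61=0.39, light=0.18; AND[min(a, b)] → w = 0.18
Weighted average = (0.61·44.0 + 0.96·41.0 + 0.08·57.1 + 0.71·20.0 + 0.18·1.0) / (0.61 + 0.96 + 0.08 + 0.71 + 0.18)
  = 85.1480 / 2.5400 = 33.523

33.523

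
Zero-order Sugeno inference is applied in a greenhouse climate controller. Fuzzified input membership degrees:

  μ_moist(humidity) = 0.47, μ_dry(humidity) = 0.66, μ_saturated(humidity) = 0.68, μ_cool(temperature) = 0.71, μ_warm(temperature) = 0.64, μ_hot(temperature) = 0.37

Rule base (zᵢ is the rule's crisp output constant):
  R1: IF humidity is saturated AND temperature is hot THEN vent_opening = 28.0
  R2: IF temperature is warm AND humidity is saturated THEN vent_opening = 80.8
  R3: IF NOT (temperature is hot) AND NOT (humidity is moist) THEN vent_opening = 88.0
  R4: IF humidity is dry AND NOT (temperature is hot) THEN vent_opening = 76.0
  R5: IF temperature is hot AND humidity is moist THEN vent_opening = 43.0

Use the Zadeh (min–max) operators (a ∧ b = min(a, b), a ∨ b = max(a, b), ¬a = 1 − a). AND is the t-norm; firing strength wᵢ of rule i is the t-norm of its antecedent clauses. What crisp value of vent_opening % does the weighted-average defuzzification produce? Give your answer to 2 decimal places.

67.91

R1 (z=28.0): saturated=0.68, hot=0.37; AND[min(a, b)] → w = 0.37
R2 (z=80.8): warm=0.64, saturated=0.68; AND[min(a, b)] → w = 0.64
R3 (z=88.0): ¬hot=1−0.37=0.63, ¬moist=1−0.47=0.53; AND[min(a, b)] → w = 0.53
R4 (z=76.0): dry=0.66, ¬hot=1−0.37=0.63; AND[min(a, b)] → w = 0.63
R5 (z=43.0): hot=0.37, moist=0.47; AND[min(a, b)] → w = 0.37
Weighted average = (0.37·28.0 + 0.64·80.8 + 0.53·88.0 + 0.63·76.0 + 0.37·43.0) / (0.37 + 0.64 + 0.53 + 0.63 + 0.37)
  = 172.5020 / 2.5400 = 67.91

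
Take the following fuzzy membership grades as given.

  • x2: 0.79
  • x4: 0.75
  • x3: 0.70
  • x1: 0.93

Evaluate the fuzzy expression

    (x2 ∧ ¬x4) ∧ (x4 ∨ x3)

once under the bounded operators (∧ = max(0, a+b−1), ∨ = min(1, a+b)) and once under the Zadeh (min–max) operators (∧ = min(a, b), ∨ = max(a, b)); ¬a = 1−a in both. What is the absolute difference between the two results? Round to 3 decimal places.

0.210

Under bounded:
  ¬x4 = 1 − 0.75 = 0.25
  x2 ∧ ¬x4 = max(0, a+b−1) on (0.79, 0.25) = 0.04
  x4 ∨ x3 = min(1, a+b) on (0.75, 0.70) = 1.00
  (x2 ∧ ¬x4) ∧ (x4 ∨ x3) = max(0, a+b−1) on (0.04, 1.00) = 0.04
  → value = 0.0400
Under Zadeh (min–max):
  ¬x4 = 1 − 0.75 = 0.25
  x2 ∧ ¬x4 = min(a, b) on (0.79, 0.25) = 0.25
  x4 ∨ x3 = max(a, b) on (0.75, 0.70) = 0.75
  (x2 ∧ ¬x4) ∧ (x4 ∨ x3) = min(a, b) on (0.25, 0.75) = 0.25
  → value = 0.2500
|0.0400 − 0.2500| = 0.210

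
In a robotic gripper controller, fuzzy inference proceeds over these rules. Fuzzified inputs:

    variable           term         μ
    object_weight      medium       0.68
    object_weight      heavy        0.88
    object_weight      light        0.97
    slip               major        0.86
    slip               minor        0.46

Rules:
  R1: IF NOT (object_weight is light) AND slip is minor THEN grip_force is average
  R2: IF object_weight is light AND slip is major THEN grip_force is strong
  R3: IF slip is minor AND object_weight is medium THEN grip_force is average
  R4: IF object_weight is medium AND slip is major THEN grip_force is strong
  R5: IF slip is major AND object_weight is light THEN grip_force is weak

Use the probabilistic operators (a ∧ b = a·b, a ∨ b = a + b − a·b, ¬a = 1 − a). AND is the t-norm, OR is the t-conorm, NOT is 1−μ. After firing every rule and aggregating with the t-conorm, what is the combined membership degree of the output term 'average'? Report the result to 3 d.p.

0.322

R1: ¬light=1−0.97=0.03, minor=0.46; AND[a·b] → w = 0.0138
R2: light=0.97, major=0.86; AND[a·b] → w = 0.8342
R3: minor=0.46, medium=0.68; AND[a·b] → w = 0.3128
R4: medium=0.68, major=0.86; AND[a·b] → w = 0.5848
R5: major=0.86, light=0.97; AND[a·b] → w = 0.8342
Rules with consequent 'average': {R1, R3} → strengths 0.0138, 0.3128
Aggregate via t-conorm [a + b − a·b]: 0.3223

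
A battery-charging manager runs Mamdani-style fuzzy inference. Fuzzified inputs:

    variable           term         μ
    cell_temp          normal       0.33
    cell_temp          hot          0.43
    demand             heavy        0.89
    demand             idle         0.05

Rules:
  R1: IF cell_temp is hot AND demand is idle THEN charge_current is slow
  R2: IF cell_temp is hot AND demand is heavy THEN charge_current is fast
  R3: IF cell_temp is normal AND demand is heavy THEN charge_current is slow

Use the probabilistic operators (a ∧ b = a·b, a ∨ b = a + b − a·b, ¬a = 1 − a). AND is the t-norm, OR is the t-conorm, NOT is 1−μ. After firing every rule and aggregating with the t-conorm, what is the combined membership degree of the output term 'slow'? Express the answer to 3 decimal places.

0.309

R1: hot=0.43, idle=0.05; AND[a·b] → w = 0.0215
R2: hot=0.43, heavy=0.89; AND[a·b] → w = 0.3827
R3: normal=0.33, heavy=0.89; AND[a·b] → w = 0.2937
Rules with consequent 'slow': {R1, R3} → strengths 0.0215, 0.2937
Aggregate via t-conorm [a + b − a·b]: 0.3089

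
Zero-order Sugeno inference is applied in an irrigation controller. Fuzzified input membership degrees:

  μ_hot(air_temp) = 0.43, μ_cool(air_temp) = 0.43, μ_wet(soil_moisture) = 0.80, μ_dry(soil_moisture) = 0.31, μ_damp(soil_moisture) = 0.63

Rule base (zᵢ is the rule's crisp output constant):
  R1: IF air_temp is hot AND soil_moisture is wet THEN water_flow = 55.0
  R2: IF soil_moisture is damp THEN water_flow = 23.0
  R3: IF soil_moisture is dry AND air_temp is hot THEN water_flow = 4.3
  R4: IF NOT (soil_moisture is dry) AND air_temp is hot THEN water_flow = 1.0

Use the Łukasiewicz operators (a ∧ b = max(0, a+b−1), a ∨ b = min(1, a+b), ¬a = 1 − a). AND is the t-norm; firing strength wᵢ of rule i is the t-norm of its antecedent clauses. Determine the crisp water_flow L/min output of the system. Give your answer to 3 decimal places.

27.816

R1 (z=55.0): hot=0.43, wet=0.80; AND[max(0, a+b−1)] → w = 0.23
R2 (z=23.0): damp=0.63 → w = 0.63
R3 (z=4.3): dry=0.31, hot=0.43; AND[max(0, a+b−1)] → w = 0.00
R4 (z=1.0): ¬dry=1−0.31=0.69, hot=0.43; AND[max(0, a+b−1)] → w = 0.12
Weighted average = (0.23·55.0 + 0.63·23.0 + 0.00·4.3 + 0.12·1.0) / (0.23 + 0.63 + 0.00 + 0.12)
  = 27.2600 / 0.9800 = 27.816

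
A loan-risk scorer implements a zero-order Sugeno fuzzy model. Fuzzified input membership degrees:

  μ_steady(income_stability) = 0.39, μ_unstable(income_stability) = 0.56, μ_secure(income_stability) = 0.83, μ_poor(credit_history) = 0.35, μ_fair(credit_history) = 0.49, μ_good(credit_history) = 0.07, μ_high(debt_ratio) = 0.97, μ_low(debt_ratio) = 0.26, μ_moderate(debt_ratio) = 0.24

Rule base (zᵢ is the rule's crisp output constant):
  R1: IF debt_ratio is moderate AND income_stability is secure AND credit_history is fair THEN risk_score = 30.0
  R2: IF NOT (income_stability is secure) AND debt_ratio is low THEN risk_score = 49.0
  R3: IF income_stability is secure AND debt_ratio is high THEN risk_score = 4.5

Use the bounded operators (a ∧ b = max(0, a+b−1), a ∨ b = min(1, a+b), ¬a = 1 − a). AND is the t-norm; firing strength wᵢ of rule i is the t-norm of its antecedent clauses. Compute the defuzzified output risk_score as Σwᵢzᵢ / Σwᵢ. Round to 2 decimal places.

R1 (z=30.0): moderate=0.24, secure=0.83, fair=0.49; AND[max(0, a+b−1)] → w = 0.00
R2 (z=49.0): ¬secure=1−0.83=0.17, low=0.26; AND[max(0, a+b−1)] → w = 0.00
R3 (z=4.5): secure=0.83, high=0.97; AND[max(0, a+b−1)] → w = 0.80
Weighted average = (0.00·30.0 + 0.00·49.0 + 0.80·4.5) / (0.00 + 0.00 + 0.80)
  = 3.6000 / 0.8000 = 4.50

4.50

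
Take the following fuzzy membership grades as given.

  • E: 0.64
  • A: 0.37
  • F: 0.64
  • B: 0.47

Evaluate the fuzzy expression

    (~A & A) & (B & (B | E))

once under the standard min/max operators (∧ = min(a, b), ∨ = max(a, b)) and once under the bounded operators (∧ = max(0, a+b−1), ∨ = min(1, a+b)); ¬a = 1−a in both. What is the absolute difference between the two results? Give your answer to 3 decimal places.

0.370

Under standard min/max:
  ~A = 1 − 0.37 = 0.63
  ~A & A = min(a, b) on (0.63, 0.37) = 0.37
  B | E = max(a, b) on (0.47, 0.64) = 0.64
  B & (B | E) = min(a, b) on (0.47, 0.64) = 0.47
  (~A & A) & (B & (B | E)) = min(a, b) on (0.37, 0.47) = 0.37
  → value = 0.3700
Under bounded:
  ~A = 1 − 0.37 = 0.63
  ~A & A = max(0, a+b−1) on (0.63, 0.37) = 0.00
  B | E = min(1, a+b) on (0.47, 0.64) = 1.00
  B & (B | E) = max(0, a+b−1) on (0.47, 1.00) = 0.47
  (~A & A) & (B & (B | E)) = max(0, a+b−1) on (0.00, 0.47) = 0.00
  → value = 0.0000
|0.3700 − 0.0000| = 0.370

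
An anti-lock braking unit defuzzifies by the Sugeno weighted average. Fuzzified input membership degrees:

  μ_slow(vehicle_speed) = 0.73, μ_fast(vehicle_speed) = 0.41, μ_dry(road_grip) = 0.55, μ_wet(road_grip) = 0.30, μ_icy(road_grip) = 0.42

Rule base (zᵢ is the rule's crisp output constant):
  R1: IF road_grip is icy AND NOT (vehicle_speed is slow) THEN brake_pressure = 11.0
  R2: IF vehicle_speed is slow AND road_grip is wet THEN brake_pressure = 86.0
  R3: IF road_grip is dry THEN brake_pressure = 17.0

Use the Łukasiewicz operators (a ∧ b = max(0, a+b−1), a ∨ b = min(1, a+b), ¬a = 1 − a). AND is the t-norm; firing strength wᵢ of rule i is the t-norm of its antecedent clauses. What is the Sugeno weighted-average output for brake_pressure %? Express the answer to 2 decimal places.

R1 (z=11.0): icy=0.42, ¬slow=1−0.73=0.27; AND[max(0, a+b−1)] → w = 0.00
R2 (z=86.0): slow=0.73, wet=0.30; AND[max(0, a+b−1)] → w = 0.03
R3 (z=17.0): dry=0.55 → w = 0.55
Weighted average = (0.00·11.0 + 0.03·86.0 + 0.55·17.0) / (0.00 + 0.03 + 0.55)
  = 11.9300 / 0.5800 = 20.57

20.57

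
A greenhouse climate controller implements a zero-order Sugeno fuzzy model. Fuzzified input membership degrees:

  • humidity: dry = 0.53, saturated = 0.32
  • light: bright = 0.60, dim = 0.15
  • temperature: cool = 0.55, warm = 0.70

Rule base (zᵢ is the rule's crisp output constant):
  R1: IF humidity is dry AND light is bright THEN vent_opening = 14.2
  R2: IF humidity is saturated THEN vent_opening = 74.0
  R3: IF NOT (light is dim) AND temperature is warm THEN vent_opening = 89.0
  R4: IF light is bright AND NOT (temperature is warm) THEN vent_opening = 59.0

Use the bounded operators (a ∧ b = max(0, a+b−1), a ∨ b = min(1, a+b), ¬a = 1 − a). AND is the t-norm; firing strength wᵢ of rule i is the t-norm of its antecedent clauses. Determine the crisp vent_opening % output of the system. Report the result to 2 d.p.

R1 (z=14.2): dry=0.53, bright=0.60; AND[max(0, a+b−1)] → w = 0.13
R2 (z=74.0): saturated=0.32 → w = 0.32
R3 (z=89.0): ¬dim=1−0.15=0.85, warm=0.70; AND[max(0, a+b−1)] → w = 0.55
R4 (z=59.0): bright=0.60, ¬warm=1−0.70=0.30; AND[max(0, a+b−1)] → w = 0.00
Weighted average = (0.13·14.2 + 0.32·74.0 + 0.55·89.0 + 0.00·59.0) / (0.13 + 0.32 + 0.55 + 0.00)
  = 74.4760 / 1.0000 = 74.48

74.48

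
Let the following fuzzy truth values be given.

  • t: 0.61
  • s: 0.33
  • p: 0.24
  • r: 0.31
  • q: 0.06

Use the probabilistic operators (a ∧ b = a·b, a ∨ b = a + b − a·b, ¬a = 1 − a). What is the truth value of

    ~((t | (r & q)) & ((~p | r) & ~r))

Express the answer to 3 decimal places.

0.645

r & q = a·b on (0.3100, 0.0600) = 0.0186
t | (r & q) = a + b − a·b on (0.6100, 0.0186) = 0.6173
~p = 1 − 0.2400 = 0.7600
~p | r = a + b − a·b on (0.7600, 0.3100) = 0.8344
~r = 1 − 0.3100 = 0.6900
(~p | r) & ~r = a·b on (0.8344, 0.6900) = 0.5757
(t | (r & q)) & ((~p | r) & ~r) = a·b on (0.6173, 0.5757) = 0.3554
~((t | (r & q)) & ((~p | r) & ~r)) = 1 − 0.3554 = 0.6446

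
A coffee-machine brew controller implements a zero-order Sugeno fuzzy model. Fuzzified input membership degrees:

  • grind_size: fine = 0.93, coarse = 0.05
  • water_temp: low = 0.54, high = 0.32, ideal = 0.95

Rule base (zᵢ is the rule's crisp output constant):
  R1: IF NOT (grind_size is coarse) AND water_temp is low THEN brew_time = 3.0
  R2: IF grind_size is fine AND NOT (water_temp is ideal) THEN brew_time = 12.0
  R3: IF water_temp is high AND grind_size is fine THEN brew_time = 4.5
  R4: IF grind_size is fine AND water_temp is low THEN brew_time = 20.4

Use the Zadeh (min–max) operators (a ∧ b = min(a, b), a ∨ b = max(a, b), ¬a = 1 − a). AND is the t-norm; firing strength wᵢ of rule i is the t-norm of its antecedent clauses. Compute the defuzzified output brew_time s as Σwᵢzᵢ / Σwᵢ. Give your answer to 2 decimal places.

R1 (z=3.0): ¬coarse=1−0.05=0.95, low=0.54; AND[min(a, b)] → w = 0.54
R2 (z=12.0): fine=0.93, ¬ideal=1−0.95=0.05; AND[min(a, b)] → w = 0.05
R3 (z=4.5): high=0.32, fine=0.93; AND[min(a, b)] → w = 0.32
R4 (z=20.4): fine=0.93, low=0.54; AND[min(a, b)] → w = 0.54
Weighted average = (0.54·3.0 + 0.05·12.0 + 0.32·4.5 + 0.54·20.4) / (0.54 + 0.05 + 0.32 + 0.54)
  = 14.6760 / 1.4500 = 10.12

10.12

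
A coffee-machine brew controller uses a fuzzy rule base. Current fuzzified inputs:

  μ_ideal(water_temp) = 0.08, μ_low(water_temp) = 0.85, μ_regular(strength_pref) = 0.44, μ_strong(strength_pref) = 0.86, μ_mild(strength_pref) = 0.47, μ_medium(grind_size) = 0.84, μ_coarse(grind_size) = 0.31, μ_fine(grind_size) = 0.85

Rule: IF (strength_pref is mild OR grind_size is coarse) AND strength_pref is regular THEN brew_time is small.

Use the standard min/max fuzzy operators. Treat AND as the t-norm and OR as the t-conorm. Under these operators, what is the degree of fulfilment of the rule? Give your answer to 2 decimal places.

firing strength: (mild=0.47 OR coarse=0.31) = 0.47; AND[min(a, b)] with regular=0.44 → w = 0.44

0.44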